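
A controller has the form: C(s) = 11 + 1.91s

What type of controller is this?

This is a Proportional-Derivative (PD) controller.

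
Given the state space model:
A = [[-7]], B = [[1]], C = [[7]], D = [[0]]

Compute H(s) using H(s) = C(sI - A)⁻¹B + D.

(sI - A)⁻¹ = 1/(s + 7). H(s) = 7 × 1/(s + 7) + 0 = 7/(s + 7).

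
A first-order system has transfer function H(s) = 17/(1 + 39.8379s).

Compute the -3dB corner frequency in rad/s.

Corner frequency = 1/τ = 1/39.8379 = 0.025 rad/s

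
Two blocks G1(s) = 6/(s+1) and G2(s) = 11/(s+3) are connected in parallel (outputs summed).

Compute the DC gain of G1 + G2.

Parallel: G_eq = G1 + G2. DC gain = G1(0) + G2(0) = 6/1 + 11/3 = 6 + 3.6667 = 9.6667.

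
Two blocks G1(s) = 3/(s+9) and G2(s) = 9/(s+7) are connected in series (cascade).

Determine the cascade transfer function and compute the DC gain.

Series: multiply transfer functions. G_eq = 3/(s+9) × 9/(s+7) = 27/((s+9)(s+7)). DC gain = 27/(9×7) = 0.4286.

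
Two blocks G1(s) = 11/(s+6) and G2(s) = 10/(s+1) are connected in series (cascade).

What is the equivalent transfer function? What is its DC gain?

Series: multiply transfer functions. G_eq = 11/(s+6) × 10/(s+1) = 110/((s+6)(s+1)). DC gain = 110/(6×1) = 18.3333.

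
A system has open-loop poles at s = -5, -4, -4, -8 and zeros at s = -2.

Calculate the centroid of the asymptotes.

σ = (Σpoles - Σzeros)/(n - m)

σ = (Σpoles - Σzeros)/(n - m) = (-21 - (-2))/(4 - 1) = -19/3 = -6.33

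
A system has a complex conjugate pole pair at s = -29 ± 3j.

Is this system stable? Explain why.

Real part of poles is -29 (< 0, left half-plane). Stable.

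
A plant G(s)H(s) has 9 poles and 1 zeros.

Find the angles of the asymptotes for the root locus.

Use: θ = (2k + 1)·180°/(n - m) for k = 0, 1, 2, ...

n - m = 9 - 1 = 8. Angles: θk = (2k + 1)·180°/8 = 22.5°, 67.5°, 112.5°, 157.5°, 202.5°, 247.5°, 292.5°, 337.5°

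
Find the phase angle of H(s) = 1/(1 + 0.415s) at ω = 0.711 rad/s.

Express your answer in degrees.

Phase = -arctan(ωτ) = -arctan(0.711 × 0.415) = -16.4°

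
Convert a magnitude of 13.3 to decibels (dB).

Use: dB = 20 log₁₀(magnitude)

dB = 20 log₁₀(13.3) = 22.5 dB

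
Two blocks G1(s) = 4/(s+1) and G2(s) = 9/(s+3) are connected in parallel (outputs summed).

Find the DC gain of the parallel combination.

Parallel: G_eq = G1 + G2. DC gain = G1(0) + G2(0) = 4/1 + 9/3 = 4 + 3 = 7.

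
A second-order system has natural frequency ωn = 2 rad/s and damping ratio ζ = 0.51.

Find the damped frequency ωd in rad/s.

ωd = ωn√(1 - ζ²) = 2√(1 - 0.51²) = 1.72 rad/s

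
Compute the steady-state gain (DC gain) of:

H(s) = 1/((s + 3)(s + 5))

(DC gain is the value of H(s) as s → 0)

DC gain = H(0) = 1/(3 × 5) = 1/15 = 0.0667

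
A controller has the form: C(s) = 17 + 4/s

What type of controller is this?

This is a Proportional-Integral (PI) controller.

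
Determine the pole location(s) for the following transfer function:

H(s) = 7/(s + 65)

Pole is where denominator = 0: s + 65 = 0, so s = -65.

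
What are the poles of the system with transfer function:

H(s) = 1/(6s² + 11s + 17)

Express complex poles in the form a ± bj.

Discriminant = 11² - 4×6×17 = 121 - 408 = -287 < 0, so the poles are a complex conjugate pair s = (-11 ± j√287)/(2×6). Real part = -11/(2×6) = -11/12 ≈ -0.9167; imaginary part = ±√287/(2×6) ≈ 1.4118. Poles: s = -0.9167 ± 1.4118j.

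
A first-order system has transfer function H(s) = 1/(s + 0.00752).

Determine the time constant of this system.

For H(s) = 1/(s + 1/τ), the pole is at -1/τ = -0.00752, so τ = 1/0.00752 = 133 s.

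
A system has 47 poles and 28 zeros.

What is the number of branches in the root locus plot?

Root locus has n branches where n = number of poles = 47.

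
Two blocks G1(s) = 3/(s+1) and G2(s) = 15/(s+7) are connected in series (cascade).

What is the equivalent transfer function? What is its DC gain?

Series: multiply transfer functions. G_eq = 3/(s+1) × 15/(s+7) = 45/((s+1)(s+7)). DC gain = 45/(1×7) = 6.4286.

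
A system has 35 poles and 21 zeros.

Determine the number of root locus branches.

Root locus has n branches where n = number of poles = 35.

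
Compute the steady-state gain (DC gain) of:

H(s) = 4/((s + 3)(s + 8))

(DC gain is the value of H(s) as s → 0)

DC gain = H(0) = 4/(3 × 8) = 4/24 = 0.1667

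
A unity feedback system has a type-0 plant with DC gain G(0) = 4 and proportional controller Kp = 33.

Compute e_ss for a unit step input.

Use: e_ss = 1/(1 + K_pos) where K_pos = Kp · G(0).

K_pos = Kp · G(0) = 33 × 4 = 132. e_ss = 1/(1 + 132) = 0.0075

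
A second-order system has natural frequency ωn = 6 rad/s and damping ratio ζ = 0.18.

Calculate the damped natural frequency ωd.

ωd = ωn√(1 - ζ²) = 6√(1 - 0.18²) = 5.9 rad/s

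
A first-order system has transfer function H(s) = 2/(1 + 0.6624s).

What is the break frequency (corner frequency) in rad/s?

Corner frequency = 1/τ = 1/0.6624 = 1.51 rad/s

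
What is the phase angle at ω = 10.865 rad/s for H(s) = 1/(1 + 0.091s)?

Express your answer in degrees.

Phase = -arctan(ωτ) = -arctan(10.865 × 0.091) = -44.7°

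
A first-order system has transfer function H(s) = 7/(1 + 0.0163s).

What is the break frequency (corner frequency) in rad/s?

Corner frequency = 1/τ = 1/0.0163 = 61.35 rad/s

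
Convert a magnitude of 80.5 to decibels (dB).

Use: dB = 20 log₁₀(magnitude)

dB = 20 log₁₀(80.5) = 38.1 dB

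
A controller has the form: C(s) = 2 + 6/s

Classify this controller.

This is a Proportional-Integral (PI) controller.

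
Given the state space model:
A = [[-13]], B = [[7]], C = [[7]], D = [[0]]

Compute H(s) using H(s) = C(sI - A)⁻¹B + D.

(sI - A)⁻¹ = 1/(s + 13). H(s) = 7 × 7/(s + 13) + 0 = 49/(s + 13).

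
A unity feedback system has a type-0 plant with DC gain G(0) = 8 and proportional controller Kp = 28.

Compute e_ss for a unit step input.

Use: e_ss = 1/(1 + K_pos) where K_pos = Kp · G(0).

K_pos = Kp · G(0) = 28 × 8 = 224. e_ss = 1/(1 + 224) = 0.0044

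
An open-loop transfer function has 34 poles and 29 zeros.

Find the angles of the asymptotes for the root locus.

n - m = 34 - 29 = 5. Angles: θk = (2k + 1)·180°/5 = 36°, 108°, 180°, 252°, 324°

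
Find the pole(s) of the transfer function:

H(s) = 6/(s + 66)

Pole is where denominator = 0: s + 66 = 0, so s = -66.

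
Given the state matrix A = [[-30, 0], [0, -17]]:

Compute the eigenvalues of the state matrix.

For diagonal matrix, eigenvalues are diagonal entries: λ₁ = -30, λ₂ = -17.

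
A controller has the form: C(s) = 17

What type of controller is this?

This is a Proportional (P) controller.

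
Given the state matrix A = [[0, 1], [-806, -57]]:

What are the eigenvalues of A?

det(A - λI) = λ² - (-57)λ + 806 = (λ - (-26))(λ - (-31)). Eigenvalues: -26, -31.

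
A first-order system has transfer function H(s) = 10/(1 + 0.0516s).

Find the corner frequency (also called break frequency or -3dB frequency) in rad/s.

Corner frequency = 1/τ = 1/0.0516 = 19.38 rad/s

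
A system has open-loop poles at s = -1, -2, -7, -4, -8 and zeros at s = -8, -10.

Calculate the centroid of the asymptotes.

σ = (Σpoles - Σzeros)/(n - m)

σ = (Σpoles - Σzeros)/(n - m) = (-22 - (-18))/(5 - 2) = -4/3 = -1.33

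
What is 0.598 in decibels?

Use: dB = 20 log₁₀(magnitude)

dB = 20 log₁₀(0.598) = -4.5 dB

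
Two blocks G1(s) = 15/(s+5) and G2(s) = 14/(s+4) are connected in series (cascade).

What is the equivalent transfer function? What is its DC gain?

Series: multiply transfer functions. G_eq = 15/(s+5) × 14/(s+4) = 210/((s+5)(s+4)). DC gain = 210/(5×4) = 10.5.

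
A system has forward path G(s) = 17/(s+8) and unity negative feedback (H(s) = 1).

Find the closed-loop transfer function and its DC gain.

T(s) = G/(1+GH) = [17/(s+8)] / [1 + 17/(s+8)] = 17/(s+8+17) = 17/(s+25). DC gain = 17/25 = 0.68.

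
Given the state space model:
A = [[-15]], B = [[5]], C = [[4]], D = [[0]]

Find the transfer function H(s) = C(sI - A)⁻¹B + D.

(sI - A)⁻¹ = 1/(s + 15). H(s) = 4 × 5/(s + 15) + 0 = 20/(s + 15).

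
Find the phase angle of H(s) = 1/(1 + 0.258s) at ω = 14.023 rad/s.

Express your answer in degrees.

Phase = -arctan(ωτ) = -arctan(14.023 × 0.258) = -74.5°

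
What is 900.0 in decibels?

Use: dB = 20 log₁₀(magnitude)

dB = 20 log₁₀(900.0) = 59.1 dB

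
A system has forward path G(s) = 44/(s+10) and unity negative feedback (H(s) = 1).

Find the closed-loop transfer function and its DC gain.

T(s) = G/(1+GH) = [44/(s+10)] / [1 + 44/(s+10)] = 44/(s+10+44) = 44/(s+54). DC gain = 44/54 = 0.8148.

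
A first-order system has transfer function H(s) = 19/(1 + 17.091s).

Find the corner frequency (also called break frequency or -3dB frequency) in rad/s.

Corner frequency = 1/τ = 1/17.091 = 0.059 rad/s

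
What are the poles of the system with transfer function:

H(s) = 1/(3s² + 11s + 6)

Discriminant = 11² - 4×3×6 = 121 - 72 = 49 > 0, so two distinct real poles. Using quadratic formula: s = (-11 ± √49)/(2×3) = (-11 ± √49)/6, with √49 = 7. s₁ = -4/6 ≈ -0.6667, s₂ = -18/6 = -3. Poles: s₁ = -0.6667, s₂ = -3.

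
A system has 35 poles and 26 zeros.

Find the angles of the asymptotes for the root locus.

n - m = 35 - 26 = 9. Angles: θk = (2k + 1)·180°/9 = 20°, 60°, 100°, 140°, 180°, 220°, 260°, 300°, 340°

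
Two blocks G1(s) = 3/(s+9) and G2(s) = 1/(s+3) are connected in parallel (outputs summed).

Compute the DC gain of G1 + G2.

Parallel: G_eq = G1 + G2. DC gain = G1(0) + G2(0) = 3/9 + 1/3 = 0.3333 + 0.3333 = 0.6667.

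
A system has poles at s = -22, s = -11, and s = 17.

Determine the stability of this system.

Pole(s) at s = 17 are not in the left half-plane. System is unstable.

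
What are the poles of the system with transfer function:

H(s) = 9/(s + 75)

Pole is where denominator = 0: s + 75 = 0, so s = -75.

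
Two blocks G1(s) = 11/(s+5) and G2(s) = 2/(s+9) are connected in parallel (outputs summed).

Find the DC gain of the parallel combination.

Parallel: G_eq = G1 + G2. DC gain = G1(0) + G2(0) = 11/5 + 2/9 = 2.2 + 0.2222 = 2.4222.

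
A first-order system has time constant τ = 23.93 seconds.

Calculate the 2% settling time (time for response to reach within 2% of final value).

For first-order system, 2% settling time ≈ 4τ = 4 × 23.93 = 95.72 s.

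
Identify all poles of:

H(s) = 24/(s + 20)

Pole is where denominator = 0: s + 20 = 0, so s = -20.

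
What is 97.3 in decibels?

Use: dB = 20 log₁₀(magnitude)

dB = 20 log₁₀(97.3) = 39.8 dB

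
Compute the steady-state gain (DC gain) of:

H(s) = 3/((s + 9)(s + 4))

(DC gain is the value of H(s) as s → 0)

DC gain = H(0) = 3/(9 × 4) = 3/36 = 0.0833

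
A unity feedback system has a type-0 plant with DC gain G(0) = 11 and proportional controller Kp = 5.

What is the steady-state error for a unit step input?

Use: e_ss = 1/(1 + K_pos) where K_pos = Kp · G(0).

K_pos = Kp · G(0) = 5 × 11 = 55. e_ss = 1/(1 + 55) = 0.0179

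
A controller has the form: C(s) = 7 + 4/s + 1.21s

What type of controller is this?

This is a Proportional-Integral-Derivative (PID) controller.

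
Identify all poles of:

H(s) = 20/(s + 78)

Pole is where denominator = 0: s + 78 = 0, so s = -78.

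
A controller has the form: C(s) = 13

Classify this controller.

This is a Proportional (P) controller.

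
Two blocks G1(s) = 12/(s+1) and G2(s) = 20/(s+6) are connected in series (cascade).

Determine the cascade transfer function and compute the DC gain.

Series: multiply transfer functions. G_eq = 12/(s+1) × 20/(s+6) = 240/((s+1)(s+6)). DC gain = 240/(1×6) = 40.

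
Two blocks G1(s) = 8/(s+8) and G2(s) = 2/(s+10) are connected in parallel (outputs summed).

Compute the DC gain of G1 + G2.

Parallel: G_eq = G1 + G2. DC gain = G1(0) + G2(0) = 8/8 + 2/10 = 1 + 0.2 = 1.2.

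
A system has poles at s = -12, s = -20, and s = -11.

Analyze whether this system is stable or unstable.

All poles are in the left half-plane. System is stable.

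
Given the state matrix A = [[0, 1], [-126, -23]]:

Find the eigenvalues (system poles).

det(A - λI) = λ² - (-23)λ + 126 = (λ - (-9))(λ - (-14)). Eigenvalues: -9, -14.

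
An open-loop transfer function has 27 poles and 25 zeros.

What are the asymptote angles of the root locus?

n - m = 27 - 25 = 2. Angles: θk = (2k + 1)·180°/2 = 90°, 270°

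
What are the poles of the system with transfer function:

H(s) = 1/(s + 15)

Pole is where denominator = 0: s + 15 = 0, so s = -15.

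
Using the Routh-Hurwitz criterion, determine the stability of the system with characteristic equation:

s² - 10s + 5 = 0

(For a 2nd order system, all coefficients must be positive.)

Coefficients: 1, -10, 5. b=-10 not positive, so system is unstable.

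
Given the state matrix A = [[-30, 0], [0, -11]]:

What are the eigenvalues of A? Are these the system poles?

For diagonal matrix, eigenvalues are diagonal entries: λ₁ = -30, λ₂ = -11. Eigenvalues of A = system poles.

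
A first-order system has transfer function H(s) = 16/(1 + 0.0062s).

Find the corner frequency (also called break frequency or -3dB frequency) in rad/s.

Corner frequency = 1/τ = 1/0.0062 = 161.29 rad/s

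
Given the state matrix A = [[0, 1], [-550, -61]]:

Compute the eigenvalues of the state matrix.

det(A - λI) = λ² - (-61)λ + 550 = (λ - (-11))(λ - (-50)). Eigenvalues: -11, -50.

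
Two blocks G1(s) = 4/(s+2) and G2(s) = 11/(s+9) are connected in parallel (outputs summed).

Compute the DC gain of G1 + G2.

Parallel: G_eq = G1 + G2. DC gain = G1(0) + G2(0) = 4/2 + 11/9 = 2 + 1.2222 = 3.2222.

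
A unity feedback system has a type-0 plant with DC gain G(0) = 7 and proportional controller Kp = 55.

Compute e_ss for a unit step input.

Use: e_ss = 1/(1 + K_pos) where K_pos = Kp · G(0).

K_pos = Kp · G(0) = 55 × 7 = 385. e_ss = 1/(1 + 385) = 0.0026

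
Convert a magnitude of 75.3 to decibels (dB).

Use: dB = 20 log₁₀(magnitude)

dB = 20 log₁₀(75.3) = 37.5 dB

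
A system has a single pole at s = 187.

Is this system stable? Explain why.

Pole at s = 187 is in the right half-plane. Unstable.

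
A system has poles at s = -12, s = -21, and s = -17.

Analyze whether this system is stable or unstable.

All poles are in the left half-plane. System is stable.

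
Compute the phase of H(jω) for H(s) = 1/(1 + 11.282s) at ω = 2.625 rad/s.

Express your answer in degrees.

Phase = -arctan(ωτ) = -arctan(2.625 × 11.282) = -88.1°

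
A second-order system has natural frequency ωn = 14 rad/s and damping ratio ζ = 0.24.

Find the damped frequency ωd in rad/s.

ωd = ωn√(1 - ζ²) = 14√(1 - 0.24²) = 13.59 rad/s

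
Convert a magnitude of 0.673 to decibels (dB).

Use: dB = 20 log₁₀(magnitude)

dB = 20 log₁₀(0.673) = -3.4 dB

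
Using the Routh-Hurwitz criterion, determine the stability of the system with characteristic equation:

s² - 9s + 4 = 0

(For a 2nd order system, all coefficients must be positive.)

Coefficients: 1, -9, 4. b=-9 not positive, so system is unstable.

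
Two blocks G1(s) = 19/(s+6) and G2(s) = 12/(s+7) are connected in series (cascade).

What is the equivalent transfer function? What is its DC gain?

Series: multiply transfer functions. G_eq = 19/(s+6) × 12/(s+7) = 228/((s+6)(s+7)). DC gain = 228/(6×7) = 5.4286.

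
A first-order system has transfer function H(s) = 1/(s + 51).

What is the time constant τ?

For H(s) = 1/(s + 1/τ), the pole is at -1/τ = -51, so τ = 1/51 = 0.0196 s.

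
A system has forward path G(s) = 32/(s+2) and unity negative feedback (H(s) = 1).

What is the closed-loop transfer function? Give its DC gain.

T(s) = G/(1+GH) = [32/(s+2)] / [1 + 32/(s+2)] = 32/(s+2+32) = 32/(s+34). DC gain = 32/34 = 0.9412.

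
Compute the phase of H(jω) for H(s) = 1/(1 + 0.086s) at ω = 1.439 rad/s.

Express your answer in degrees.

Phase = -arctan(ωτ) = -arctan(1.439 × 0.086) = -7.1°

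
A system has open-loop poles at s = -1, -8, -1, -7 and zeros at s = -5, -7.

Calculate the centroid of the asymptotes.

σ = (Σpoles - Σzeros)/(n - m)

σ = (Σpoles - Σzeros)/(n - m) = (-17 - (-12))/(4 - 2) = -5/2 = -2.5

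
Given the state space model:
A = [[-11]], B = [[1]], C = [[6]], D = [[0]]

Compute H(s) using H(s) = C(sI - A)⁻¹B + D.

(sI - A)⁻¹ = 1/(s + 11). H(s) = 6 × 1/(s + 11) + 0 = 6/(s + 11).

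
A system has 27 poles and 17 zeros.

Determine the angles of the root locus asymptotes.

n - m = 27 - 17 = 10. Angles: θk = (2k + 1)·180°/10 = 18°, 54°, 90°, 126°, 162°, 198°, 234°, 270°, 306°, 342°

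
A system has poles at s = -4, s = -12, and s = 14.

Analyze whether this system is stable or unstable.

Pole(s) at s = 14 are not in the left half-plane. System is unstable.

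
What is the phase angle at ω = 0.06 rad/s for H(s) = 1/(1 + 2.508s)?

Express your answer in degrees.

Phase = -arctan(ωτ) = -arctan(0.06 × 2.508) = -8.6°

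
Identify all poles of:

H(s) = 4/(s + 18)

Pole is where denominator = 0: s + 18 = 0, so s = -18.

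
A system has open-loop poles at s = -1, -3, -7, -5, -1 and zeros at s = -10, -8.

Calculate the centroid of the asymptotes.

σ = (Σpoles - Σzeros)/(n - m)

σ = (Σpoles - Σzeros)/(n - m) = (-17 - (-18))/(5 - 2) = 1/3 = 0.33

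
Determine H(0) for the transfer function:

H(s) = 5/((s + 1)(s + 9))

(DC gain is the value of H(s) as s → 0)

DC gain = H(0) = 5/(1 × 9) = 5/9 = 0.5556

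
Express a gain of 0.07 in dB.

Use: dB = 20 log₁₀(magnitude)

dB = 20 log₁₀(0.07) = -23.1 dB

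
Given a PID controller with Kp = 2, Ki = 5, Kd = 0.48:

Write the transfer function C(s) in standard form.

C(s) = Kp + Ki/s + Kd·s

Substituting values: C(s) = 2 + 5/s + 0.48s = (0.48s² + 2s + 5)/s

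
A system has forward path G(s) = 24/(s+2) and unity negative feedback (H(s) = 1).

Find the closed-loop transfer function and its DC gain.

T(s) = G/(1+GH) = [24/(s+2)] / [1 + 24/(s+2)] = 24/(s+2+24) = 24/(s+26). DC gain = 24/26 = 0.9231.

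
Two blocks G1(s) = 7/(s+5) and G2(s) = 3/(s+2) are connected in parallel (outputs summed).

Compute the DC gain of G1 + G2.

Parallel: G_eq = G1 + G2. DC gain = G1(0) + G2(0) = 7/5 + 3/2 = 1.4 + 1.5 = 2.9.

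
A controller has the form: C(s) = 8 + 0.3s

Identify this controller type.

This is a Proportional-Derivative (PD) controller.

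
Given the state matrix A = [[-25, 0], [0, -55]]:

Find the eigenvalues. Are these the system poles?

For diagonal matrix, eigenvalues are diagonal entries: λ₁ = -25, λ₂ = -55. Eigenvalues of A = system poles.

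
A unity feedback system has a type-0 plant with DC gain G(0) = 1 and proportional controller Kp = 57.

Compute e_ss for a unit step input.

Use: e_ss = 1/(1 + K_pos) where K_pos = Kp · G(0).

K_pos = Kp · G(0) = 57 × 1 = 57. e_ss = 1/(1 + 57) = 0.0172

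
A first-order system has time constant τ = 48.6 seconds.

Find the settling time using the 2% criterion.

For first-order system, 2% settling time ≈ 4τ = 4 × 48.6 = 194.4 s.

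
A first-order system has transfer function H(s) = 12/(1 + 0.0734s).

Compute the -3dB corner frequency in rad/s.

Corner frequency = 1/τ = 1/0.0734 = 13.624 rad/s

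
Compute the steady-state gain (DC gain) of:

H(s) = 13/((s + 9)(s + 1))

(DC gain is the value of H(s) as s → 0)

DC gain = H(0) = 13/(9 × 1) = 13/9 = 1.4444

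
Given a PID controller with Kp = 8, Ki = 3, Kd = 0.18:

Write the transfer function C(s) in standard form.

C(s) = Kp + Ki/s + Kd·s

Substituting values: C(s) = 8 + 3/s + 0.18s = (0.18s² + 8s + 3)/s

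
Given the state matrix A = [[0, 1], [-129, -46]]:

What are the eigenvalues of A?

det(A - λI) = λ² - (-46)λ + 129 = (λ - (-3))(λ - (-43)). Eigenvalues: -3, -43.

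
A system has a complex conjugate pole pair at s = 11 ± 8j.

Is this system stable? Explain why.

Real part of poles is 11 (> 0, right half-plane). Unstable.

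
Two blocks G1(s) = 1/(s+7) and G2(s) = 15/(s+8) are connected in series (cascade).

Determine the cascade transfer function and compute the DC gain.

Series: multiply transfer functions. G_eq = 1/(s+7) × 15/(s+8) = 15/((s+7)(s+8)). DC gain = 15/(7×8) = 0.2679.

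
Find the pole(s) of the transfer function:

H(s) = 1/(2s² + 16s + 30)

Discriminant = 16² - 4×2×30 = 256 - 240 = 16 > 0, so two distinct real poles. Using quadratic formula: s = (-16 ± √16)/(2×2) = (-16 ± √16)/4, with √16 = 4. s₁ = -12/4 = -3, s₂ = -20/4 = -5. Poles: s₁ = -3, s₂ = -5.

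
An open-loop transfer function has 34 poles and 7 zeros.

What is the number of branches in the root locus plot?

Root locus has n branches where n = number of poles = 34.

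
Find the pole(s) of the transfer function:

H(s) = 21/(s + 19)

Pole is where denominator = 0: s + 19 = 0, so s = -19.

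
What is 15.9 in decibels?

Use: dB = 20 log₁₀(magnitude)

dB = 20 log₁₀(15.9) = 24.0 dB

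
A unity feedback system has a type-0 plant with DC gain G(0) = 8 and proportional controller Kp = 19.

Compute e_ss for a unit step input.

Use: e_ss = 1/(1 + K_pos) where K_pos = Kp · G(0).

K_pos = Kp · G(0) = 19 × 8 = 152. e_ss = 1/(1 + 152) = 0.0065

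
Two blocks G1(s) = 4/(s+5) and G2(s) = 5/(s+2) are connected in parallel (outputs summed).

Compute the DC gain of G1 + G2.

Parallel: G_eq = G1 + G2. DC gain = G1(0) + G2(0) = 4/5 + 5/2 = 0.8 + 2.5 = 3.3.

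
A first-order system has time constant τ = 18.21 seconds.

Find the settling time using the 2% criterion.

For first-order system, 2% settling time ≈ 4τ = 4 × 18.21 = 72.84 s.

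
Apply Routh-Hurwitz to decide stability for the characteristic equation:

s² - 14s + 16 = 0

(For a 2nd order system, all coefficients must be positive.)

Coefficients: 1, -14, 16. b=-14 not positive, so system is unstable.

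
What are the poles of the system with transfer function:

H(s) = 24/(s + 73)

Pole is where denominator = 0: s + 73 = 0, so s = -73.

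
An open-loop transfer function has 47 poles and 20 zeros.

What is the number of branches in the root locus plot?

Root locus has n branches where n = number of poles = 47.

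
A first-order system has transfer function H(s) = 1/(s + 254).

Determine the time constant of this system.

For H(s) = 1/(s + 1/τ), the pole is at -1/τ = -254, so τ = 1/254 = 0.0039 s.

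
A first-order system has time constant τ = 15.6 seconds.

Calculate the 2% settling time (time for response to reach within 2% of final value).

For first-order system, 2% settling time ≈ 4τ = 4 × 15.6 = 62.4 s.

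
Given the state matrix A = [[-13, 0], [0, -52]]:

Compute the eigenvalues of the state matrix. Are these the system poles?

For diagonal matrix, eigenvalues are diagonal entries: λ₁ = -13, λ₂ = -52. Eigenvalues of A = system poles.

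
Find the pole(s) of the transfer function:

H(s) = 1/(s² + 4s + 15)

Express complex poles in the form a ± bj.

Discriminant = 4² - 4×1×15 = 16 - 60 = -44 < 0, so the poles are a complex conjugate pair s = (-4 ± j√44)/(2×1). Real part = -4/(2×1) = -4/2 = -2; imaginary part = ±√44/(2×1) ≈ 3.3166. Poles: s = -2 ± 3.3166j.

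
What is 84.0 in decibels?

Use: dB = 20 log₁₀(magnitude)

dB = 20 log₁₀(84.0) = 38.5 dB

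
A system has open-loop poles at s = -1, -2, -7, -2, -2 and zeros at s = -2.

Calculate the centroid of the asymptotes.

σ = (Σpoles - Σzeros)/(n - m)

σ = (Σpoles - Σzeros)/(n - m) = (-14 - (-2))/(5 - 1) = -12/4 = -3.0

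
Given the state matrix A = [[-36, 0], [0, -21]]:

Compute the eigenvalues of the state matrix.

For diagonal matrix, eigenvalues are diagonal entries: λ₁ = -36, λ₂ = -21.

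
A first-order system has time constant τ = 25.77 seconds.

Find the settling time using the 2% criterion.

For first-order system, 2% settling time ≈ 4τ = 4 × 25.77 = 103.08 s.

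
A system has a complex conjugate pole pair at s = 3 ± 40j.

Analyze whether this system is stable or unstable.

Real part of poles is 3 (> 0, right half-plane). Unstable.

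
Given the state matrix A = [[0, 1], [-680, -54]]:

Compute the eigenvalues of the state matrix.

det(A - λI) = λ² - (-54)λ + 680 = (λ - (-34))(λ - (-20)). Eigenvalues: -34, -20.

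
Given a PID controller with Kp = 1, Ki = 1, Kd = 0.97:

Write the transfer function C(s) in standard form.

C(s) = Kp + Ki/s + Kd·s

Substituting values: C(s) = 1 + 1/s + 0.97s = (0.97s² + s + 1)/s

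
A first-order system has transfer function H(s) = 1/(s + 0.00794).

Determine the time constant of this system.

For H(s) = 1/(s + 1/τ), the pole is at -1/τ = -0.00794, so τ = 1/0.00794 = 125.9 s.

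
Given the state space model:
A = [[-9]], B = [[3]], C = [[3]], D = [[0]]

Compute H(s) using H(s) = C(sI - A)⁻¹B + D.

(sI - A)⁻¹ = 1/(s + 9). H(s) = 3 × 3/(s + 9) + 0 = 9/(s + 9).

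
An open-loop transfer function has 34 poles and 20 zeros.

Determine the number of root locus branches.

Root locus has n branches where n = number of poles = 34.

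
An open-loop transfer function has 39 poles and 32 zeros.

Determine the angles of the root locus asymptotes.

n - m = 39 - 32 = 7. Angles: θk = (2k + 1)·180°/7 = 25.71°, 77.14°, 128.57°, 180°, 231.43°, 282.86°, 334.29°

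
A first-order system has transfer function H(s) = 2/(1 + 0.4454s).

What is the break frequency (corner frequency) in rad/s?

Corner frequency = 1/τ = 1/0.4454 = 2.245 rad/s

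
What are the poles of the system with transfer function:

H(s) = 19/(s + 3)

Pole is where denominator = 0: s + 3 = 0, so s = -3.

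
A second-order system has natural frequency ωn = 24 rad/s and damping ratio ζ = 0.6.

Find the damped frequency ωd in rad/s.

ωd = ωn√(1 - ζ²) = 24√(1 - 0.6²) = 19.2 rad/s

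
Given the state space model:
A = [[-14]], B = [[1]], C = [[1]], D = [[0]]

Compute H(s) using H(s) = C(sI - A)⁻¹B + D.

(sI - A)⁻¹ = 1/(s + 14). H(s) = 1 × 1/(s + 14) + 0 = 1/(s + 14).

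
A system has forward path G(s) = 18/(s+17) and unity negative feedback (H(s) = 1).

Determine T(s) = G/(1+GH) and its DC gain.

T(s) = G/(1+GH) = [18/(s+17)] / [1 + 18/(s+17)] = 18/(s+17+18) = 18/(s+35). DC gain = 18/35 = 0.5143.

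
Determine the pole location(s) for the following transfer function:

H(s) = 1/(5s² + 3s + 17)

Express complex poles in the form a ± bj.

Discriminant = 3² - 4×5×17 = 9 - 340 = -331 < 0, so the poles are a complex conjugate pair s = (-3 ± j√331)/(2×5). Real part = -3/(2×5) = -3/10 = -0.3; imaginary part = ±√331/(2×5) ≈ 1.8193. Poles: s = -0.3 ± 1.8193j.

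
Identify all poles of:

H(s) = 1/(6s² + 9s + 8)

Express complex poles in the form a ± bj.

Discriminant = 9² - 4×6×8 = 81 - 192 = -111 < 0, so the poles are a complex conjugate pair s = (-9 ± j√111)/(2×6). Real part = -9/(2×6) = -9/12 = -0.75; imaginary part = ±√111/(2×6) ≈ 0.8780. Poles: s = -0.75 ± 0.8780j.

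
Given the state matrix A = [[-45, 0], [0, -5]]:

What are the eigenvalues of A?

For diagonal matrix, eigenvalues are diagonal entries: λ₁ = -45, λ₂ = -5.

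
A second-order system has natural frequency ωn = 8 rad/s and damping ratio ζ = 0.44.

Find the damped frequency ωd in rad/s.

ωd = ωn√(1 - ζ²) = 8√(1 - 0.44²) = 7.18 rad/s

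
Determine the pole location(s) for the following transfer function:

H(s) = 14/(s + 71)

Pole is where denominator = 0: s + 71 = 0, so s = -71.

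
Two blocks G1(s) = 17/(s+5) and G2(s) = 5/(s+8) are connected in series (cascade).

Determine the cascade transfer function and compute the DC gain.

Series: multiply transfer functions. G_eq = 17/(s+5) × 5/(s+8) = 85/((s+5)(s+8)). DC gain = 85/(5×8) = 2.125.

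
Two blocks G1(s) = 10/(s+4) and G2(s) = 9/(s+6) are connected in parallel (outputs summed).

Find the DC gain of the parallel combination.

Parallel: G_eq = G1 + G2. DC gain = G1(0) + G2(0) = 10/4 + 9/6 = 2.5 + 1.5 = 4.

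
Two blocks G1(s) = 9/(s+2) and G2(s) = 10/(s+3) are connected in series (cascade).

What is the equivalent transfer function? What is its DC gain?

Series: multiply transfer functions. G_eq = 9/(s+2) × 10/(s+3) = 90/((s+2)(s+3)). DC gain = 90/(2×3) = 15.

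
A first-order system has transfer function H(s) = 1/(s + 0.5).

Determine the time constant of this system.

For H(s) = 1/(s + 1/τ), the pole is at -1/τ = -0.5, so τ = 1/0.5 = 2 s.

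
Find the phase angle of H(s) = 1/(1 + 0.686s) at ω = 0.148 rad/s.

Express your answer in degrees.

Phase = -arctan(ωτ) = -arctan(0.148 × 0.686) = -5.8°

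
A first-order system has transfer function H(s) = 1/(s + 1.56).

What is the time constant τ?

For H(s) = 1/(s + 1/τ), the pole is at -1/τ = -1.56, so τ = 1/1.56 = 0.6410 s.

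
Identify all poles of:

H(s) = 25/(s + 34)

Pole is where denominator = 0: s + 34 = 0, so s = -34.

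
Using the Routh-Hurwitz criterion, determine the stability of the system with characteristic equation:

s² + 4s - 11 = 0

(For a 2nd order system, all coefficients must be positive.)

Coefficients: 1, 4, -11. c=-11 not positive, so system is unstable.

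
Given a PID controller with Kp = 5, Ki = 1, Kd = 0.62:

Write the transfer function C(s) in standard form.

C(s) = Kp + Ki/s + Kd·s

Substituting values: C(s) = 5 + 1/s + 0.62s = (0.62s² + 5s + 1)/s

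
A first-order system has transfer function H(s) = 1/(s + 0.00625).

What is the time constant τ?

For H(s) = 1/(s + 1/τ), the pole is at -1/τ = -0.00625, so τ = 1/0.00625 = 160 s.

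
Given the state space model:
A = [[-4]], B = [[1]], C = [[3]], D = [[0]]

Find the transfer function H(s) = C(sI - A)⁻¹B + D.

(sI - A)⁻¹ = 1/(s + 4). H(s) = 3 × 1/(s + 4) + 0 = 3/(s + 4).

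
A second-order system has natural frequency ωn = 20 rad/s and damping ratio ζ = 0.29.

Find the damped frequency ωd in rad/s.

ωd = ωn√(1 - ζ²) = 20√(1 - 0.29²) = 19.14 rad/s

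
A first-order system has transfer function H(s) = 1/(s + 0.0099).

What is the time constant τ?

For H(s) = 1/(s + 1/τ), the pole is at -1/τ = -0.0099, so τ = 1/0.0099 = 101 s.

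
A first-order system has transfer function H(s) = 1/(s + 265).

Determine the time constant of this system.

For H(s) = 1/(s + 1/τ), the pole is at -1/τ = -265, so τ = 1/265 = 0.0038 s.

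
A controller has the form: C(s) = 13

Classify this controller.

This is a Proportional (P) controller.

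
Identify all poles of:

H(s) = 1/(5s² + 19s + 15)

Discriminant = 19² - 4×5×15 = 361 - 300 = 61 > 0, so two distinct real poles. Using quadratic formula: s = (-19 ± √61)/(2×5) = (-19 ± √61)/10, with √61 ≈ 7.8102. s₁ ≈ -1.1190, s₂ ≈ -2.6810. Poles: s₁ = -1.1190, s₂ = -2.6810.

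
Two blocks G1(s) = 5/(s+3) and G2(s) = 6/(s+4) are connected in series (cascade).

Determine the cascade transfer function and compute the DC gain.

Series: multiply transfer functions. G_eq = 5/(s+3) × 6/(s+4) = 30/((s+3)(s+4)). DC gain = 30/(3×4) = 2.5.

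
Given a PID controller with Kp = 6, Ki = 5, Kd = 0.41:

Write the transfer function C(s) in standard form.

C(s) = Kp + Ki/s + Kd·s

Substituting values: C(s) = 6 + 5/s + 0.41s = (0.41s² + 6s + 5)/s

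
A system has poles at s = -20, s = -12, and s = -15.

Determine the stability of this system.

All poles are in the left half-plane. System is stable.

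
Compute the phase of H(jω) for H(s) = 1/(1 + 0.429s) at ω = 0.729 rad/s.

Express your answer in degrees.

Phase = -arctan(ωτ) = -arctan(0.729 × 0.429) = -17.4°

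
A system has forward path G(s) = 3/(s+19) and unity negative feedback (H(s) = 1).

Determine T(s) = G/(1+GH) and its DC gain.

T(s) = G/(1+GH) = [3/(s+19)] / [1 + 3/(s+19)] = 3/(s+19+3) = 3/(s+22). DC gain = 3/22 = 0.1364.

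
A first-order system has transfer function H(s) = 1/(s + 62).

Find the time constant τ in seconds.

For H(s) = 1/(s + 1/τ), the pole is at -1/τ = -62, so τ = 1/62 = 0.0161 s.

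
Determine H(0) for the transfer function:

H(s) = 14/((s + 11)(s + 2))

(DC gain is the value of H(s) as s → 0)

DC gain = H(0) = 14/(11 × 2) = 14/22 = 0.6364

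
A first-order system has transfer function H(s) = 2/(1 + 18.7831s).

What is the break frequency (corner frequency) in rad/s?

Corner frequency = 1/τ = 1/18.7831 = 0.053 rad/s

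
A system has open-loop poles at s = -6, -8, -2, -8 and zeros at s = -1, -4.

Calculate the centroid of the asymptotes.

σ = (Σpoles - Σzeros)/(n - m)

σ = (Σpoles - Σzeros)/(n - m) = (-24 - (-5))/(4 - 2) = -19/2 = -9.5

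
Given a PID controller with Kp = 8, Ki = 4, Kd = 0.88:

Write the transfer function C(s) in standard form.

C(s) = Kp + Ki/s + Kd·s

Substituting values: C(s) = 8 + 4/s + 0.88s = (0.88s² + 8s + 4)/s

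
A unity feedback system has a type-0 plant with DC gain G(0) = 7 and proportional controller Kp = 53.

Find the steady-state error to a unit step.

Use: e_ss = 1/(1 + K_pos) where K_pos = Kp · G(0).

K_pos = Kp · G(0) = 53 × 7 = 371. e_ss = 1/(1 + 371) = 0.0027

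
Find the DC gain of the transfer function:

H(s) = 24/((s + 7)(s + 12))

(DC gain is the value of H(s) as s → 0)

DC gain = H(0) = 24/(7 × 12) = 24/84 = 0.2857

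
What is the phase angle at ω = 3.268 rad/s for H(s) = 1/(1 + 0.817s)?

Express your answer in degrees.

Phase = -arctan(ωτ) = -arctan(3.268 × 0.817) = -69.5°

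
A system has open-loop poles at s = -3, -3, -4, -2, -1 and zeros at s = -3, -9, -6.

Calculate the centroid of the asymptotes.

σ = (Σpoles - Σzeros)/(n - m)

σ = (Σpoles - Σzeros)/(n - m) = (-13 - (-18))/(5 - 3) = 5/2 = 2.5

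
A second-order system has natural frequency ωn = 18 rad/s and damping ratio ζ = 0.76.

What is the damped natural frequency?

ωd = ωn√(1 - ζ²) = 18√(1 - 0.76²) = 11.7 rad/s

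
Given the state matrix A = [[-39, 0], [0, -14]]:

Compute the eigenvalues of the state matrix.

For diagonal matrix, eigenvalues are diagonal entries: λ₁ = -39, λ₂ = -14.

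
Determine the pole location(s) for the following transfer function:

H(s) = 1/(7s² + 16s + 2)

Discriminant = 16² - 4×7×2 = 256 - 56 = 200 > 0, so two distinct real poles. Using quadratic formula: s = (-16 ± √200)/(2×7) = (-16 ± √200)/14, with √200 ≈ 14.1421. s₁ ≈ -0.1327, s₂ ≈ -2.1530. Poles: s₁ = -0.1327, s₂ = -2.1530.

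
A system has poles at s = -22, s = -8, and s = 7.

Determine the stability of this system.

Pole(s) at s = 7 are not in the left half-plane. System is unstable.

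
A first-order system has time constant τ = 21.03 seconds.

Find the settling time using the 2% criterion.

For first-order system, 2% settling time ≈ 4τ = 4 × 21.03 = 84.12 s.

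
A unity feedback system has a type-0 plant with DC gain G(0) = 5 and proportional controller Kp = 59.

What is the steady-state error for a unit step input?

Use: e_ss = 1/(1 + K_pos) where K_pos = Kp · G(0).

K_pos = Kp · G(0) = 59 × 5 = 295. e_ss = 1/(1 + 295) = 0.0034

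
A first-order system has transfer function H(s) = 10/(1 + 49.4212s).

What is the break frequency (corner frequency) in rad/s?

Corner frequency = 1/τ = 1/49.4212 = 0.02 rad/s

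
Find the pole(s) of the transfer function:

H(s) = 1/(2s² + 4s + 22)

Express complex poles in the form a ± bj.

Discriminant = 4² - 4×2×22 = 16 - 176 = -160 < 0, so the poles are a complex conjugate pair s = (-4 ± j√160)/(2×2). Real part = -4/(2×2) = -4/4 = -1; imaginary part = ±√160/(2×2) ≈ 3.1623. Poles: s = -1 ± 3.1623j.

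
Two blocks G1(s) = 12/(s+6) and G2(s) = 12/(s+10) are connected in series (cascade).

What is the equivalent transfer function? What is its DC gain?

Series: multiply transfer functions. G_eq = 12/(s+6) × 12/(s+10) = 144/((s+6)(s+10)). DC gain = 144/(6×10) = 2.4.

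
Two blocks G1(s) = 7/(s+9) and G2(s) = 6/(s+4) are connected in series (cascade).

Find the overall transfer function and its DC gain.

Series: multiply transfer functions. G_eq = 7/(s+9) × 6/(s+4) = 42/((s+9)(s+4)). DC gain = 42/(9×4) = 1.1667.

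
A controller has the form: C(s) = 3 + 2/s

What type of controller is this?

This is a Proportional-Integral (PI) controller.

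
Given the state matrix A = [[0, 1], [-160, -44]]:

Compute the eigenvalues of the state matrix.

det(A - λI) = λ² - (-44)λ + 160 = (λ - (-40))(λ - (-4)). Eigenvalues: -40, -4.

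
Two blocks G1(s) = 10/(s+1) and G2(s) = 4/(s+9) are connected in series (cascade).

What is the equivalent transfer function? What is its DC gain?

Series: multiply transfer functions. G_eq = 10/(s+1) × 4/(s+9) = 40/((s+1)(s+9)). DC gain = 40/(1×9) = 4.4444.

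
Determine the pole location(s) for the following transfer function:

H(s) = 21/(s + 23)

Pole is where denominator = 0: s + 23 = 0, so s = -23.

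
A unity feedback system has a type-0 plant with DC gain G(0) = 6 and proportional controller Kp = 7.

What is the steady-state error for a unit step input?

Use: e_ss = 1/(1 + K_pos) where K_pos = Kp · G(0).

K_pos = Kp · G(0) = 7 × 6 = 42. e_ss = 1/(1 + 42) = 0.0233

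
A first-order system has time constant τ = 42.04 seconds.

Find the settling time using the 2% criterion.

For first-order system, 2% settling time ≈ 4τ = 4 × 42.04 = 168.16 s.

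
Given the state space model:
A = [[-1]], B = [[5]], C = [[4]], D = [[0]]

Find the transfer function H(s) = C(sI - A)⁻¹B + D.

(sI - A)⁻¹ = 1/(s + 1). H(s) = 4 × 5/(s + 1) + 0 = 20/(s + 1).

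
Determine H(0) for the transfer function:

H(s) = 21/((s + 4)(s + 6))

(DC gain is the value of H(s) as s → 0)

DC gain = H(0) = 21/(4 × 6) = 21/24 = 0.875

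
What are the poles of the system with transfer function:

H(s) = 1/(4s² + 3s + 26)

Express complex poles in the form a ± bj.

Discriminant = 3² - 4×4×26 = 9 - 416 = -407 < 0, so the poles are a complex conjugate pair s = (-3 ± j√407)/(2×4). Real part = -3/(2×4) = -3/8 = -0.375; imaginary part = ±√407/(2×4) ≈ 2.5218. Poles: s = -0.375 ± 2.5218j.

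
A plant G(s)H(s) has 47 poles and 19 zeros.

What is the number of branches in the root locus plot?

Root locus has n branches where n = number of poles = 47.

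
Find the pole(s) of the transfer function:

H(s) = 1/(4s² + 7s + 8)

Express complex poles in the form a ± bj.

Discriminant = 7² - 4×4×8 = 49 - 128 = -79 < 0, so the poles are a complex conjugate pair s = (-7 ± j√79)/(2×4). Real part = -7/(2×4) = -7/8 = -0.875; imaginary part = ±√79/(2×4) ≈ 1.1110. Poles: s = -0.875 ± 1.1110j.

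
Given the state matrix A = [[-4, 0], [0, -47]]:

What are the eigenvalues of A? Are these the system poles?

For diagonal matrix, eigenvalues are diagonal entries: λ₁ = -4, λ₂ = -47. Eigenvalues of A = system poles.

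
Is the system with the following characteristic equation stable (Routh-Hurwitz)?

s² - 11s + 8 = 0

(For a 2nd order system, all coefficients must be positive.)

Coefficients: 1, -11, 8. b=-11 not positive, so system is unstable.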